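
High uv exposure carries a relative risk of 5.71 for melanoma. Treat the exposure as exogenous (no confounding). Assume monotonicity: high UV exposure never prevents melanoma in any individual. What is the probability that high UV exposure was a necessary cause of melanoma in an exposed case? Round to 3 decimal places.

Under exogeneity and monotonicity, PN = (RR − 1) / RR = 1 − 1/RR.
PN = (5.71 − 1) / 5.71 = 4.71 / 5.71 ≈ 0.8249

PN ≈ 0.825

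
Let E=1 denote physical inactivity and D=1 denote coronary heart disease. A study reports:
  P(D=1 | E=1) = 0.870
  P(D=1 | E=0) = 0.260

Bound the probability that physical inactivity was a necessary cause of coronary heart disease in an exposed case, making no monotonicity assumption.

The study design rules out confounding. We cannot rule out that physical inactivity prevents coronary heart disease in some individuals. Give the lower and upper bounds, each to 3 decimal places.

Let p₁ = 0.87, p₀ = 0.26.
Under exogeneity alone the bounds on PN are max{0,(p₁−p₀)/p₁} ≤ PN ≤ min{1,(1−p₀)/p₁}.
  lower = (p₁ − p₀)/p₁ = 0.61 / 0.87 ≈ 0.7011
  upper = min{1, (1 − p₀)/p₁} = 0.74 / 0.87 ≈ 0.8506

0.701 ≤ PN ≤ 0.851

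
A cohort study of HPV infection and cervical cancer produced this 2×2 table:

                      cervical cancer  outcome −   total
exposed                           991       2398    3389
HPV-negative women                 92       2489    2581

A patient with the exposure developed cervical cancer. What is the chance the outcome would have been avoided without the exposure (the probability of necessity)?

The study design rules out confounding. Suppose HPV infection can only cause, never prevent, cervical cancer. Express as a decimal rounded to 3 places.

PN ≈ 0.878

p₁ = P(outcome | exposed) = 991/3389 = 0.29242
p₀ = P(outcome | unexposed) = 92/2581 = 0.035645
Under exogeneity and monotonicity, PN = (p₁ − p₀) / p₁.
PN = (0.29242 − 0.035645) / 0.29242 = 0.25677 / 0.29242 ≈ 0.8781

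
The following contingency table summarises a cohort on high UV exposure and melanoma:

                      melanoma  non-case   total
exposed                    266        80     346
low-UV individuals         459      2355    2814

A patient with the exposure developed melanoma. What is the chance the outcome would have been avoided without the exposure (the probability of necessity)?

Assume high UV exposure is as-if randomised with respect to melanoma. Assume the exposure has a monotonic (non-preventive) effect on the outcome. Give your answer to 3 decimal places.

PN ≈ 0.788

p₁ = P(outcome | exposed) = 266/346 = 0.76879
p₀ = P(outcome | unexposed) = 459/2814 = 0.16311
Under exogeneity and monotonicity, PN = (p₁ − p₀)/p₁.
PN = (0.76879 − 0.16311) / 0.76879 ≈ 0.7878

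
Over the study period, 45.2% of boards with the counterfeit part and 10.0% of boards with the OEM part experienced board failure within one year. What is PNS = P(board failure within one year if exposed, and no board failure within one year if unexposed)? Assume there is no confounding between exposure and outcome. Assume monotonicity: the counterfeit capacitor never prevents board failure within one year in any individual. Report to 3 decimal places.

p₁ = 0.452, p₀ = 0.1.
Under exogeneity and monotonicity, PNS = p₁ − p₀.
PNS = 0.452 − 0.1 = 0.352

PNS ≈ 0.352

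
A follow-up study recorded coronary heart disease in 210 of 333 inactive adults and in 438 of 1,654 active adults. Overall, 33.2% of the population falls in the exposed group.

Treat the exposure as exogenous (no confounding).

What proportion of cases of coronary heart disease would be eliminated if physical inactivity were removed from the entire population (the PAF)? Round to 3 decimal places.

PAF ≈ 0.314

p₁ = P(outcome | exposed) = 210/333 = 0.63063
p₀ = P(outcome | unexposed) = 438/1654 = 0.26481
Overall risk P(Y=1) = π·p₁ + (1−π)·p₀ = 0.332×0.63063 + 0.668×0.26481 = 0.38626.
Under exogeneity, PAF = [P(Y=1) − p₀] / P(Y=1).
PAF = (0.38626 − 0.26481) / 0.38626 ≈ 0.3144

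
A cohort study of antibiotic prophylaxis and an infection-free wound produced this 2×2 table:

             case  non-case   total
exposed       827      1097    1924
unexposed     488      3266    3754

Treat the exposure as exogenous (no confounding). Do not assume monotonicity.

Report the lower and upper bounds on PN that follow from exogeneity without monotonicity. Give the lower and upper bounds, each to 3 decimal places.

p₁ = P(outcome | exposed) = 827/1924 = 0.42983
p₀ = P(outcome | unexposed) = 488/3754 = 0.12999
Under exogeneity alone the bounds on PN are max{0,(p₁−p₀)/p₁} ≤ PN ≤ min{1,(1−p₀)/p₁}.
  lower = (p₁ − p₀)/p₁ = 0.29984 / 0.42983 ≈ 0.6976
  upper = min{1, (1 − p₀)/p₁} = 0.87001 / 0.42983 ≈ 2.0241 → capped at 1

0.698 ≤ PN ≤ 1.000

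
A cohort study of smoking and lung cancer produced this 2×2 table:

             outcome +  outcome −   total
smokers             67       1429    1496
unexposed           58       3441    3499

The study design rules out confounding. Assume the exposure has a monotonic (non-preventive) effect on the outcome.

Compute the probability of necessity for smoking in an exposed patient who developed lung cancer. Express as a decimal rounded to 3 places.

PN ≈ 0.630

p₁ = P(outcome | exposed) = 67/1496 = 0.044786
p₀ = P(outcome | unexposed) = 58/3499 = 0.016576
Under exogeneity and monotonicity, PN = (p₁ − p₀) / p₁.
PN = (0.044786 − 0.016576) / 0.044786 = 0.02821 / 0.044786 ≈ 0.6299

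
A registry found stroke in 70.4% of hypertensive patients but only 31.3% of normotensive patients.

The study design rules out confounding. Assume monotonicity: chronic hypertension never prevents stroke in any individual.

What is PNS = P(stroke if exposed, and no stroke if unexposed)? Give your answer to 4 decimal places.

p₁ = 0.704, p₀ = 0.313.
Under exogeneity and monotonicity, PNS = p₁ − p₀.
PNS = 0.704 − 0.313 = 0.391

PNS ≈ 0.3910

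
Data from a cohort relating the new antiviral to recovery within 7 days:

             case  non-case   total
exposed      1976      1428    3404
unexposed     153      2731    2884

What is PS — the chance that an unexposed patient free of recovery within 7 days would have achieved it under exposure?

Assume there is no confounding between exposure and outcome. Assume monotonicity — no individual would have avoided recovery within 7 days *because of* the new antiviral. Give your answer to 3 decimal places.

PS ≈ 0.557

p₁ = P(outcome | exposed) = 1976/3404 = 0.58049
p₀ = P(outcome | unexposed) = 153/2884 = 0.053051
Under exogeneity and monotonicity, PS = (p₁ − p₀)/(1 − p₀).
PS = (0.58049 − 0.053051) / 0.94695 ≈ 0.5570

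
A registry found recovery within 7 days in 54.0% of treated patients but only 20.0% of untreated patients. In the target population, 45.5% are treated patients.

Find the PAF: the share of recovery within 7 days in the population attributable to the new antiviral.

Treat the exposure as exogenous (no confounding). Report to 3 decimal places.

p₁ = 0.54, p₀ = 0.2.
Overall risk P(Y=1) = π·p₁ + (1−π)·p₀ = 0.455×0.54 + 0.545×0.2 = 0.3547.
Under exogeneity, PAF = [P(Y=1) − p₀] / P(Y=1).
PAF = (0.3547 − 0.2) / 0.3547 ≈ 0.4361

PAF ≈ 0.436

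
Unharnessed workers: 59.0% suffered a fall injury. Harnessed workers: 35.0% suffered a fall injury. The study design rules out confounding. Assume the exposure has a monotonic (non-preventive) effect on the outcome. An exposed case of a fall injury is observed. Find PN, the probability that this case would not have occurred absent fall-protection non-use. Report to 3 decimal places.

PN ≈ 0.407

p₁ = 0.59, p₀ = 0.35.
Under exogeneity and monotonicity, PN = (p₁ − p₀) / p₁.
PN = (0.59 − 0.35) / 0.59 = 0.24 / 0.59 ≈ 0.4068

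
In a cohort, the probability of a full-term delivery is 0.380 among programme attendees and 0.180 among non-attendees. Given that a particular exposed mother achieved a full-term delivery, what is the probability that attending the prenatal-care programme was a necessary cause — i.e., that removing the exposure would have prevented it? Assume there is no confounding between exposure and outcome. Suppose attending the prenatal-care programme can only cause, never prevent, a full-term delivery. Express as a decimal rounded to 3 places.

PN ≈ 0.526

Let p₁ = 0.38, p₀ = 0.18.
Under exogeneity and monotonicity, PN = (p₁ − p₀) / p₁.
PN = (0.38 − 0.18) / 0.38 = 0.2 / 0.38 ≈ 0.5263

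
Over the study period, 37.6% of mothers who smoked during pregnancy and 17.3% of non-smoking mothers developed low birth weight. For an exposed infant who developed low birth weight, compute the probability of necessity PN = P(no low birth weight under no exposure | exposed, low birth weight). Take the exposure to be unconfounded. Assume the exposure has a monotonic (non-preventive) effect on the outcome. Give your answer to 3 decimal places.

PN ≈ 0.540

p₁ = 0.376, p₀ = 0.173.
Under exogeneity and monotonicity, PN = (p₁ − p₀) / p₁.
PN = (0.376 − 0.173) / 0.376 = 0.203 / 0.376 ≈ 0.5399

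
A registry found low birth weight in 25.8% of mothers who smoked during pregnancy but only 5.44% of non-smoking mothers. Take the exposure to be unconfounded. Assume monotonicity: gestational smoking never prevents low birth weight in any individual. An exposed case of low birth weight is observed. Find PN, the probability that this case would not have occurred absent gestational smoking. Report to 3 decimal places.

p₁ = 0.258, p₀ = 0.0544.
Under exogeneity and monotonicity, PN = (p₁ − p₀) / p₁.
PN = (0.258 − 0.0544) / 0.258 = 0.2036 / 0.258 ≈ 0.7891

PN ≈ 0.789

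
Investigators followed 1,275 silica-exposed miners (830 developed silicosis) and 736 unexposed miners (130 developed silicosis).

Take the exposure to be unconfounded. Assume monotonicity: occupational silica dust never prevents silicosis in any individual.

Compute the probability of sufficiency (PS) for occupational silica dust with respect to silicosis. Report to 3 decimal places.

p₁ = P(outcome | exposed) = 830/1275 = 0.65098
p₀ = P(outcome | unexposed) = 130/736 = 0.17663
Under exogeneity and monotonicity, PS = (p₁ − p₀) / (1 − p₀).
PS = (0.65098 − 0.17663) / (1 − 0.17663) = 0.47435 / 0.82337 ≈ 0.5761

PS ≈ 0.576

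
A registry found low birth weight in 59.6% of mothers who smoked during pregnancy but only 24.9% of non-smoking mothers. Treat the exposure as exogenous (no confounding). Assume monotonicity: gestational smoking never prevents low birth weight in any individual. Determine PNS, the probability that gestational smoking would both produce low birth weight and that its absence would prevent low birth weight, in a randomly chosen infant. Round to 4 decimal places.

PNS ≈ 0.3470

p₁ = 0.596, p₀ = 0.249.
Under exogeneity and monotonicity, PNS = p₁ − p₀.
PNS = 0.596 − 0.249 = 0.347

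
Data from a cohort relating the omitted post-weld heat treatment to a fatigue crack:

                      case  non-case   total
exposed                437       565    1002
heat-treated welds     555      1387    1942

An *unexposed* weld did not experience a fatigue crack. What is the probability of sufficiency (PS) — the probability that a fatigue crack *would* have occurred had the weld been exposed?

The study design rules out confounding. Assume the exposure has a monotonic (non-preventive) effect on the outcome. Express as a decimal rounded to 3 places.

PS ≈ 0.210

p₁ = P(outcome | exposed) = 437/1002 = 0.43613
p₀ = P(outcome | unexposed) = 555/1942 = 0.28579
Under exogeneity and monotonicity, PS = (p₁ − p₀) / (1 − p₀).
PS = (0.43613 − 0.28579) / (1 − 0.28579) = 0.15034 / 0.71421 ≈ 0.2105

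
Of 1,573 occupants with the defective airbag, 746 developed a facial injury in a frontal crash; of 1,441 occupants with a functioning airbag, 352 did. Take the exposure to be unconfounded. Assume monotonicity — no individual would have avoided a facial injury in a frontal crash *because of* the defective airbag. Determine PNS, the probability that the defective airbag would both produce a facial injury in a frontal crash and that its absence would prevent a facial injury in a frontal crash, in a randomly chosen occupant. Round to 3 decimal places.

p₁ = P(outcome | exposed) = 746/1573 = 0.47425
p₀ = P(outcome | unexposed) = 352/1441 = 0.24427
Under exogeneity and monotonicity, PNS = p₁ − p₀.
PNS = 0.47425 − 0.24427 = 0.22998

PNS ≈ 0.230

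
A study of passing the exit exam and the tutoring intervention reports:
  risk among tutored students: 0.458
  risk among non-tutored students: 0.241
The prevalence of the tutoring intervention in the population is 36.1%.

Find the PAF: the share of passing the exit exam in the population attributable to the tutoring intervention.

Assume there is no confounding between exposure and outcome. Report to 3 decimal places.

PAF ≈ 0.245

Let p₁ = 0.458, p₀ = 0.241.
Overall risk P(Y=1) = π·p₁ + (1−π)·p₀ = 0.361×0.458 + 0.639×0.241 = 0.31934.
Under exogeneity, PAF = [P(Y=1) − p₀] / P(Y=1).
PAF = (0.31934 − 0.241) / 0.31934 ≈ 0.2453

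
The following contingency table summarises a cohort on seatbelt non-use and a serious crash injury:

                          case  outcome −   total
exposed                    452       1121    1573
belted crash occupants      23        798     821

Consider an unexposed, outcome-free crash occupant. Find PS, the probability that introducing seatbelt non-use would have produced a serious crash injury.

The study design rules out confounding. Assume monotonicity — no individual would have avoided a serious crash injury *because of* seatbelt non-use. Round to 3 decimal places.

p₁ = P(outcome | exposed) = 452/1573 = 0.28735
p₀ = P(outcome | unexposed) = 23/821 = 0.028015
Under exogeneity and monotonicity, PS = (p₁ − p₀)/(1 − p₀).
PS = (0.28735 − 0.028015) / 0.97199 ≈ 0.2668

PS ≈ 0.267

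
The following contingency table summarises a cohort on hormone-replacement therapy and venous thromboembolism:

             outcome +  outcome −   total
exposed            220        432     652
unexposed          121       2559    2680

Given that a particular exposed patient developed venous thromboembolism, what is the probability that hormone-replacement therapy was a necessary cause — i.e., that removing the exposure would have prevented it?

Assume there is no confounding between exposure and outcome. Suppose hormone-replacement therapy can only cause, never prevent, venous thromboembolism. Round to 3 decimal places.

PN ≈ 0.866

p₁ = P(outcome | exposed) = 220/652 = 0.33742
p₀ = P(outcome | unexposed) = 121/2680 = 0.045149
Under exogeneity and monotonicity, PN = (p₁ − p₀)/p₁.
PN = (0.33742 − 0.045149) / 0.33742 ≈ 0.8662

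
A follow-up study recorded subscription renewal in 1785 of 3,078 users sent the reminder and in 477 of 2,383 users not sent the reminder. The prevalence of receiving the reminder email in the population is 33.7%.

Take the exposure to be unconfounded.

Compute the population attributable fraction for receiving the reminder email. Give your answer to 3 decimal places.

PAF ≈ 0.390

p₁ = P(outcome | exposed) = 1785/3078 = 0.57992
p₀ = P(outcome | unexposed) = 477/2383 = 0.20017
Overall risk P(Y=1) = π·p₁ + (1−π)·p₀ = 0.337×0.57992 + 0.663×0.20017 = 0.32815.
Under exogeneity, PAF = [P(Y=1) − p₀] / P(Y=1).
PAF = (0.32815 − 0.20017) / 0.32815 ≈ 0.3900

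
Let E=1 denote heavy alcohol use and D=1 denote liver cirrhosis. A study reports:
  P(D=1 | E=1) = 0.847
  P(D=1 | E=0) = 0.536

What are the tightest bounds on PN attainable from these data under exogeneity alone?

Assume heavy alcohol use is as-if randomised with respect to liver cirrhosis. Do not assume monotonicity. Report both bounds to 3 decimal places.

0.367 ≤ PN ≤ 0.548

Let p₁ = 0.847, p₀ = 0.536.
Under exogeneity alone the bounds on PN are max{0,(p₁−p₀)/p₁} ≤ PN ≤ min{1,(1−p₀)/p₁}.
  lower = (p₁ − p₀)/p₁ = 0.311 / 0.847 ≈ 0.3672
  upper = min{1, (1 − p₀)/p₁} = 0.464 / 0.847 ≈ 0.5478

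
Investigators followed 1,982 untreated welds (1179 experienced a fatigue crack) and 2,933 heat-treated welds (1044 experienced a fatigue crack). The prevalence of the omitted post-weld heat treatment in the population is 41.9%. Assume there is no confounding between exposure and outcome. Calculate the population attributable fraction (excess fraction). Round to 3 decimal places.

p₁ = P(outcome | exposed) = 1179/1982 = 0.59485
p₀ = P(outcome | unexposed) = 1044/2933 = 0.35595
Overall risk P(Y=1) = π·p₁ + (1−π)·p₀ = 0.419×0.59485 + 0.581×0.35595 = 0.45605.
Under exogeneity, PAF = [P(Y=1) − p₀] / P(Y=1).
PAF = (0.45605 − 0.35595) / 0.45605 ≈ 0.2195

PAF ≈ 0.219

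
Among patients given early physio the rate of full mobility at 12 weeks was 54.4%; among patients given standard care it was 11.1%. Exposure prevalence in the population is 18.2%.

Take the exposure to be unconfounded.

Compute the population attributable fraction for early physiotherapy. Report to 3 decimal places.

p₁ = 0.544, p₀ = 0.111.
Overall risk P(Y=1) = π·p₁ + (1−π)·p₀ = 0.182×0.544 + 0.818×0.111 = 0.18981.
Under exogeneity, PAF = [P(Y=1) − p₀] / P(Y=1).
PAF = (0.18981 − 0.111) / 0.18981 ≈ 0.4152

PAF ≈ 0.415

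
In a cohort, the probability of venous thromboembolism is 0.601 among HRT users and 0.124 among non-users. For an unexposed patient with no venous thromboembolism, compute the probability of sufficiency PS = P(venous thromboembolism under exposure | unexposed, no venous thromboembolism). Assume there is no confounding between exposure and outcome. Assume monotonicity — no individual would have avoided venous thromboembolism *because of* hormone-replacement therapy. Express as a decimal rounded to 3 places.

PS ≈ 0.545

Let p₁ = 0.601, p₀ = 0.124.
Under exogeneity and monotonicity, PS = (p₁ − p₀) / (1 − p₀).
PS = (0.601 − 0.124) / (1 − 0.124) = 0.477 / 0.876 ≈ 0.5445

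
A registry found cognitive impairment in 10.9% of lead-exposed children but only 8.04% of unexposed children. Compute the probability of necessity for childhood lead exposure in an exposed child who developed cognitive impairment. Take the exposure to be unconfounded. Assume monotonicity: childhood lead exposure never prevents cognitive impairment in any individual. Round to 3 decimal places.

p₁ = 0.109, p₀ = 0.0804.
Under exogeneity and monotonicity, PN = (p₁ − p₀) / p₁.
PN = (0.109 − 0.0804) / 0.109 = 0.0286 / 0.109 ≈ 0.2624

PN ≈ 0.262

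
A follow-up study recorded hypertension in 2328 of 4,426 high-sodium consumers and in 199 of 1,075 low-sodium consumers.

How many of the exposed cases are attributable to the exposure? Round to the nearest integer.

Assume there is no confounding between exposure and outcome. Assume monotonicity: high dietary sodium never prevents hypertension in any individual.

about 1509 cases

p₁ = P(outcome | exposed) = 2328/4426 = 0.52598
p₀ = P(outcome | unexposed) = 199/1075 = 0.18512
PN = (p₁ − p₀)/p₁ = (0.52598 − 0.18512) / 0.52598 ≈ 0.64806.
Attributable cases ≈ PN × (exposed cases) = 0.64806 × 2328 ≈ 1508.68.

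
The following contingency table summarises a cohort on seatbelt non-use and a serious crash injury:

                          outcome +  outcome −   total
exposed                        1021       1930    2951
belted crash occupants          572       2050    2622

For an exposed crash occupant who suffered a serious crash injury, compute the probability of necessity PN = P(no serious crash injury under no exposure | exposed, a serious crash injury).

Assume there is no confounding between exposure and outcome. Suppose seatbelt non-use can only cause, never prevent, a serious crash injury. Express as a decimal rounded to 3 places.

PN ≈ 0.369

p₁ = P(outcome | exposed) = 1021/2951 = 0.34598
p₀ = P(outcome | unexposed) = 572/2622 = 0.21815
Under exogeneity and monotonicity, PN = (p₁ − p₀) / p₁.
PN = (0.34598 − 0.21815) / 0.34598 = 0.12783 / 0.34598 ≈ 0.3695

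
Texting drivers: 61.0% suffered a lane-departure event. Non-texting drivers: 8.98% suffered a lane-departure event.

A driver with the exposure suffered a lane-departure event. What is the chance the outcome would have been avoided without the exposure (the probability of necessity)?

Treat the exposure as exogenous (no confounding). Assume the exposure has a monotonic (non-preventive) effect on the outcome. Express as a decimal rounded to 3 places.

PN ≈ 0.853

p₁ = 0.61, p₀ = 0.0898.
Under exogeneity and monotonicity, PN = (p₁ − p₀) / p₁.
PN = (0.61 − 0.0898) / 0.61 = 0.5202 / 0.61 ≈ 0.8528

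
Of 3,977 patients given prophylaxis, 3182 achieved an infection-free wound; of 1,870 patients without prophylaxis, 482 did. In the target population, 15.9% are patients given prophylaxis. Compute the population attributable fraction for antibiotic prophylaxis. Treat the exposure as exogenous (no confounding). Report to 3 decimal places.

p₁ = P(outcome | exposed) = 3182/3977 = 0.8001
p₀ = P(outcome | unexposed) = 482/1870 = 0.25775
Overall risk P(Y=1) = π·p₁ + (1−π)·p₀ = 0.159×0.8001 + 0.841×0.25775 = 0.34399.
Under exogeneity, PAF = [P(Y=1) − p₀] / P(Y=1).
PAF = (0.34399 − 0.25775) / 0.34399 ≈ 0.2507

PAF ≈ 0.251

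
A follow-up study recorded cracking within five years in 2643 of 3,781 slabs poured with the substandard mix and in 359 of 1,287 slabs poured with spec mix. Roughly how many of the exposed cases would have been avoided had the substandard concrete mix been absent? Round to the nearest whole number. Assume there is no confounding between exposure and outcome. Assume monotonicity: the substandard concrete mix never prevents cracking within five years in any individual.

p₁ = P(outcome | exposed) = 2643/3781 = 0.69902
p₀ = P(outcome | unexposed) = 359/1287 = 0.27894
PN = (p₁ − p₀)/p₁ = (0.69902 − 0.27894) / 0.69902 ≈ 0.60095.
Attributable cases ≈ PN × (exposed cases) = 0.60095 × 2643 ≈ 1588.32.

about 1588 cases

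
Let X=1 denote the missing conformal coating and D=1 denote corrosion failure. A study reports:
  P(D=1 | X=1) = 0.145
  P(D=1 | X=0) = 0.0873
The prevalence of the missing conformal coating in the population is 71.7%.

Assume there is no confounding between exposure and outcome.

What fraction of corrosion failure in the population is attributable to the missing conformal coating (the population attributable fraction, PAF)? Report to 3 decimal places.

Let p₁ = 0.145, p₀ = 0.0873.
Overall risk P(Y=1) = π·p₁ + (1−π)·p₀ = 0.717×0.145 + 0.283×0.0873 = 0.12867.
Under exogeneity, PAF = [P(Y=1) − p₀] / P(Y=1).
PAF = (0.12867 − 0.0873) / 0.12867 ≈ 0.3215

PAF ≈ 0.322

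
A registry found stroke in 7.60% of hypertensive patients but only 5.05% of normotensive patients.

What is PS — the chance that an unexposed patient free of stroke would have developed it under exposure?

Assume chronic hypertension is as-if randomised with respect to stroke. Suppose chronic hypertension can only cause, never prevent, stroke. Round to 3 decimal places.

p₁ = 0.076, p₀ = 0.0505.
Under exogeneity and monotonicity, PS = (p₁ − p₀) / (1 − p₀).
PS = (0.076 − 0.0505) / (1 − 0.0505) = 0.0255 / 0.9495 ≈ 0.0269

PS ≈ 0.027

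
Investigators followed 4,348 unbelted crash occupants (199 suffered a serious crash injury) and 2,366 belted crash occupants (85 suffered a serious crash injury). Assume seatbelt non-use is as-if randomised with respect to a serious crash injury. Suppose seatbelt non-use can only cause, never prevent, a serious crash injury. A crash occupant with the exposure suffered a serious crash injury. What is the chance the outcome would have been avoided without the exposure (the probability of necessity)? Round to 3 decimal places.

p₁ = P(outcome | exposed) = 199/4348 = 0.045768
p₀ = P(outcome | unexposed) = 85/2366 = 0.035926
Under exogeneity and monotonicity, PN = (p₁ − p₀) / p₁.
PN = (0.045768 − 0.035926) / 0.045768 = 0.0098426 / 0.045768 ≈ 0.2151

PN ≈ 0.215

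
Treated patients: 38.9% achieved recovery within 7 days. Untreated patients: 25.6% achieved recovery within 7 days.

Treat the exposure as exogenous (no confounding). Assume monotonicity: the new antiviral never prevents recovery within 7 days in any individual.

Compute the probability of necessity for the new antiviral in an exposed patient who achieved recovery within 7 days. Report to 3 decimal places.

p₁ = 0.389, p₀ = 0.256.
Under exogeneity and monotonicity, PN = (p₁ − p₀) / p₁.
PN = (0.389 − 0.256) / 0.389 = 0.133 / 0.389 ≈ 0.3419

PN ≈ 0.342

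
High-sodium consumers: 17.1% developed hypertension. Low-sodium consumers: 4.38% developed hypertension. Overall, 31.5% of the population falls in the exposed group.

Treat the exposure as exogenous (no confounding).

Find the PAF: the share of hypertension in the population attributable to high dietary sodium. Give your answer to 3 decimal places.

p₁ = 0.171, p₀ = 0.0438.
Overall risk P(Y=1) = π·p₁ + (1−π)·p₀ = 0.315×0.171 + 0.685×0.0438 = 0.083868.
Under exogeneity, PAF = [P(Y=1) − p₀] / P(Y=1).
PAF = (0.083868 − 0.0438) / 0.083868 ≈ 0.4778

PAF ≈ 0.478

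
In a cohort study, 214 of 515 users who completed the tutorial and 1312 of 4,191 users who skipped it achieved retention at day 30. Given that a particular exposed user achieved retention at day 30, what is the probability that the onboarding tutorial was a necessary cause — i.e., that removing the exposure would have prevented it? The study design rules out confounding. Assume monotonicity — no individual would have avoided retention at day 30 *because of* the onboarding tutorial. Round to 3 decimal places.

PN ≈ 0.247

p₁ = P(outcome | exposed) = 214/515 = 0.41553
p₀ = P(outcome | unexposed) = 1312/4191 = 0.31305
Under exogeneity and monotonicity, PN = (p₁ − p₀) / p₁.
PN = (0.41553 − 0.31305) / 0.41553 = 0.10248 / 0.41553 ≈ 0.2466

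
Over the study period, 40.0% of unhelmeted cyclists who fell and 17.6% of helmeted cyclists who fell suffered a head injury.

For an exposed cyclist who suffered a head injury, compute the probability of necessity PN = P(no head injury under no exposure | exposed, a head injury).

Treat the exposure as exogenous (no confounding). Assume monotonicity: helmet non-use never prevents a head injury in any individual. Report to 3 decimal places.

PN ≈ 0.560

p₁ = 0.4, p₀ = 0.176.
Under exogeneity and monotonicity, PN = (p₁ − p₀) / p₁.
PN = (0.4 − 0.176) / 0.4 = 0.224 / 0.4 ≈ 0.5600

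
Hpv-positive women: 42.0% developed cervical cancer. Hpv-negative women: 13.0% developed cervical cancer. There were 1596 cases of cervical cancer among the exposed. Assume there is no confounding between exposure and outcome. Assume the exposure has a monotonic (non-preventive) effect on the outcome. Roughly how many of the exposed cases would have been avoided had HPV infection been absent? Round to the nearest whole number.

about 1102 cases

p₁ = 0.42, p₀ = 0.13.
PN = (p₁ − p₀)/p₁ = (0.42 − 0.13) / 0.42 ≈ 0.69048.
Attributable cases ≈ PN × (exposed cases) = 0.69048 × 1596 ≈ 1102.00.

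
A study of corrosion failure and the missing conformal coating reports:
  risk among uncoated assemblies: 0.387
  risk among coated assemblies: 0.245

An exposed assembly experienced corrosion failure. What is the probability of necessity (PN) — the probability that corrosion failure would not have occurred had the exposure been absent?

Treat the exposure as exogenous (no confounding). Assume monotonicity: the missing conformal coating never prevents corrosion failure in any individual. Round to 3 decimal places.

PN ≈ 0.367

Let p₁ = 0.387, p₀ = 0.245.
Under exogeneity and monotonicity, PN = (p₁ − p₀) / p₁.
PN = (0.387 − 0.245) / 0.387 = 0.142 / 0.387 ≈ 0.3669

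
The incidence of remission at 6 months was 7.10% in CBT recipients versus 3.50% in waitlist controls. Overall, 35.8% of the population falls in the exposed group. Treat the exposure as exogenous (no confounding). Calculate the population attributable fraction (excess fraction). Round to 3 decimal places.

p₁ = 0.071, p₀ = 0.035.
Overall risk P(Y=1) = π·p₁ + (1−π)·p₀ = 0.358×0.071 + 0.642×0.035 = 0.047888.
Under exogeneity, PAF = [P(Y=1) − p₀] / P(Y=1).
PAF = (0.047888 − 0.035) / 0.047888 ≈ 0.2691

PAF ≈ 0.269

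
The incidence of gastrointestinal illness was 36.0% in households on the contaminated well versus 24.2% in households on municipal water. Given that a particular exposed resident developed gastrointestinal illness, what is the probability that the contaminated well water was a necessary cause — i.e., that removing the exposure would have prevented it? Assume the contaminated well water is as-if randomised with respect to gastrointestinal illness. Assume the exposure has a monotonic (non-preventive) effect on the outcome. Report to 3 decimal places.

PN ≈ 0.328

p₁ = 0.36, p₀ = 0.242.
Under exogeneity and monotonicity, PN = (p₁ − p₀) / p₁.
PN = (0.36 − 0.242) / 0.36 = 0.118 / 0.36 ≈ 0.3278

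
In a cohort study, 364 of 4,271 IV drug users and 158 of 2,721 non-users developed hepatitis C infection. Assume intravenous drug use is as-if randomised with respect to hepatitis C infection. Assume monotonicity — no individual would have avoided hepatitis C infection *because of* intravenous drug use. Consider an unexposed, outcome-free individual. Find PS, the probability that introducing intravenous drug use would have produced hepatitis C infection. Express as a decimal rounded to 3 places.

p₁ = P(outcome | exposed) = 364/4271 = 0.085226
p₀ = P(outcome | unexposed) = 158/2721 = 0.058067
Under exogeneity and monotonicity, PS = (p₁ − p₀) / (1 − p₀).
PS = (0.085226 − 0.058067) / (1 − 0.058067) = 0.027159 / 0.94193 ≈ 0.0288

PS ≈ 0.029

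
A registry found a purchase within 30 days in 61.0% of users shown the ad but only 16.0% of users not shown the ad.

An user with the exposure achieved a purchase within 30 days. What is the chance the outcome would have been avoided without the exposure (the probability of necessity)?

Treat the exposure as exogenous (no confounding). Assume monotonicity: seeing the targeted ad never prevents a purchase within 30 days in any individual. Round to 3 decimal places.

PN ≈ 0.738

p₁ = 0.61, p₀ = 0.16.
Under exogeneity and monotonicity, PN = (p₁ − p₀) / p₁.
PN = (0.61 − 0.16) / 0.61 = 0.45 / 0.61 ≈ 0.7377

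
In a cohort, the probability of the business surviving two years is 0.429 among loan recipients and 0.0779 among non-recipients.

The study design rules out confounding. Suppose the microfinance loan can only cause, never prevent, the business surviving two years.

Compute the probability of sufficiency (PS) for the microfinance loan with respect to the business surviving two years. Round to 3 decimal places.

Let p₁ = 0.429, p₀ = 0.0779.
Under exogeneity and monotonicity, PS = (p₁ − p₀) / (1 − p₀).
PS = (0.429 − 0.0779) / (1 − 0.0779) = 0.3511 / 0.9221 ≈ 0.3808

PS ≈ 0.381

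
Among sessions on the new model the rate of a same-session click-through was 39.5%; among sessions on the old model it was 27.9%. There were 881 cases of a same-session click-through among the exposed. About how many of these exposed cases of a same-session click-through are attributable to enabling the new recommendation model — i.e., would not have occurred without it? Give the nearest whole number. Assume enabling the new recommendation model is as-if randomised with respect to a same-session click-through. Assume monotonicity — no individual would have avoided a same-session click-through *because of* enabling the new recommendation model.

about 259 cases

p₁ = 0.395, p₀ = 0.279.
PN = (p₁ − p₀)/p₁ = (0.395 − 0.279) / 0.395 ≈ 0.29367.
Attributable cases ≈ PN × (exposed cases) = 0.29367 × 881 ≈ 258.72.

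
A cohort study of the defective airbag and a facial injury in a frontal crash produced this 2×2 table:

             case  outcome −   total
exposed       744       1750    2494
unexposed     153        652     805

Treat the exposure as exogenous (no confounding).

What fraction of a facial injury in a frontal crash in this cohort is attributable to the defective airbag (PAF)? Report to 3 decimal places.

p₁ = P(outcome | exposed) = 744/2494 = 0.29832
p₀ = P(outcome | unexposed) = 153/805 = 0.19006
Exposure prevalence π = 2494/3299 = 0.75599; overall risk P(Y=1) = 0.2719.
Under exogeneity, PAF = [P(Y=1) − p₀]/P(Y=1).
PAF = (0.2719 − 0.19006) / 0.2719 ≈ 0.3010

PAF ≈ 0.301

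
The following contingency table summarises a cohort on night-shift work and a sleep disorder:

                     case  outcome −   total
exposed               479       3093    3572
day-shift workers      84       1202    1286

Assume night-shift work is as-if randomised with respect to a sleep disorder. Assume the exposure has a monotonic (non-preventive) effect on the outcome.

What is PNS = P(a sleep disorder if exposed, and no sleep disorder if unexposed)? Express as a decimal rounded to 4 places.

PNS ≈ 0.0688

p₁ = P(outcome | exposed) = 479/3572 = 0.1341
p₀ = P(outcome | unexposed) = 84/1286 = 0.065319
Under exogeneity and monotonicity, PNS = p₁ − p₀.
PNS = 0.1341 − 0.065319 = 0.06878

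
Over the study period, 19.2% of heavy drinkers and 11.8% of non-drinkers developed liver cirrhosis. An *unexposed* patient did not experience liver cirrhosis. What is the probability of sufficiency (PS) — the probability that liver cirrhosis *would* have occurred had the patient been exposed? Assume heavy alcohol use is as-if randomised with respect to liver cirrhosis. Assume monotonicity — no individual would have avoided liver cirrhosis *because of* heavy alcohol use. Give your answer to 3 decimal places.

PS ≈ 0.084

p₁ = 0.192, p₀ = 0.118.
Under exogeneity and monotonicity, PS = (p₁ − p₀) / (1 − p₀).
PS = (0.192 − 0.118) / (1 − 0.118) = 0.074 / 0.882 ≈ 0.0839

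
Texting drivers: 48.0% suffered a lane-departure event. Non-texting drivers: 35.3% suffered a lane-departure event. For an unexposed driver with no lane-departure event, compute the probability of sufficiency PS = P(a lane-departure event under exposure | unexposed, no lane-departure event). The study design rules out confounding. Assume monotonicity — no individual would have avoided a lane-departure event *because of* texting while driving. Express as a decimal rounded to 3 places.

PS ≈ 0.196

p₁ = 0.48, p₀ = 0.353.
Under exogeneity and monotonicity, PS = (p₁ − p₀) / (1 − p₀).
PS = (0.48 − 0.353) / (1 − 0.353) = 0.127 / 0.647 ≈ 0.1963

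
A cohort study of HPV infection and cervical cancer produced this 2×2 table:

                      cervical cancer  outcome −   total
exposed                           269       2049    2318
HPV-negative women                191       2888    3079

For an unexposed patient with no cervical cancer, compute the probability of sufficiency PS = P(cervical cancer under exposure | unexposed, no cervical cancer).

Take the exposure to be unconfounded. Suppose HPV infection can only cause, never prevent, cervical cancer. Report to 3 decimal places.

PS ≈ 0.058

p₁ = P(outcome | exposed) = 269/2318 = 0.11605
p₀ = P(outcome | unexposed) = 191/3079 = 0.062033
Under exogeneity and monotonicity, PS = (p₁ − p₀)/(1 − p₀).
PS = (0.11605 − 0.062033) / 0.93797 ≈ 0.0576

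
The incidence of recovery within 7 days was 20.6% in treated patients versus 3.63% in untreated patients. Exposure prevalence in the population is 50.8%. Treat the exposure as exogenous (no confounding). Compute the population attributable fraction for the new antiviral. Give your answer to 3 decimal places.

p₁ = 0.206, p₀ = 0.0363.
Overall risk P(Y=1) = π·p₁ + (1−π)·p₀ = 0.508×0.206 + 0.492×0.0363 = 0.12251.
Under exogeneity, PAF = [P(Y=1) − p₀] / P(Y=1).
PAF = (0.12251 − 0.0363) / 0.12251 ≈ 0.7037

PAF ≈ 0.704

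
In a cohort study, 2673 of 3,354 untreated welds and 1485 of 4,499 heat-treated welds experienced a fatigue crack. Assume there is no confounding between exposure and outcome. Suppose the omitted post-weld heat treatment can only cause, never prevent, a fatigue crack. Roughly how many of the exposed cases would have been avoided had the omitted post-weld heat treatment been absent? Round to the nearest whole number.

about 1566 cases

p₁ = P(outcome | exposed) = 2673/3354 = 0.79696
p₀ = P(outcome | unexposed) = 1485/4499 = 0.33007
PN = (p₁ − p₀)/p₁ = (0.79696 − 0.33007) / 0.79696 ≈ 0.58583.
Attributable cases ≈ PN × (exposed cases) = 0.58583 × 2673 ≈ 1565.93.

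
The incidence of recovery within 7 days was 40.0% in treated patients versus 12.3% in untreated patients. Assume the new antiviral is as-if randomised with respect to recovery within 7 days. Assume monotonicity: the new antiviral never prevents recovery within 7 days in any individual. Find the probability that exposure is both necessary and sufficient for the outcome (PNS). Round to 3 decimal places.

p₁ = 0.4, p₀ = 0.123.
Under exogeneity and monotonicity, PNS = p₁ − p₀.
PNS = 0.4 − 0.123 = 0.277

PNS ≈ 0.277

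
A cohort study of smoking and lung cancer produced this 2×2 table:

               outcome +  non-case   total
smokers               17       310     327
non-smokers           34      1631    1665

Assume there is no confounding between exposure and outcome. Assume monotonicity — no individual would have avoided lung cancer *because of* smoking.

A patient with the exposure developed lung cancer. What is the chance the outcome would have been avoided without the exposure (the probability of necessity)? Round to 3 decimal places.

PN ≈ 0.607

p₁ = P(outcome | exposed) = 17/327 = 0.051988
p₀ = P(outcome | unexposed) = 34/1665 = 0.02042
Under exogeneity and monotonicity, PN = (p₁ − p₀) / p₁.
PN = (0.051988 − 0.02042) / 0.051988 = 0.031567 / 0.051988 ≈ 0.6072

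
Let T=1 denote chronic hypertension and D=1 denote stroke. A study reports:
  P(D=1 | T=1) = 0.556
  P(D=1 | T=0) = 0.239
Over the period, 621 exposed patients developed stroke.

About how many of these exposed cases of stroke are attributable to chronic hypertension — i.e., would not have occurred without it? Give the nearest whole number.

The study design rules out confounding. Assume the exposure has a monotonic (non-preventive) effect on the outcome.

Let p₁ = 0.556, p₀ = 0.239.
PN = (p₁ − p₀)/p₁ = (0.556 − 0.239) / 0.556 ≈ 0.57014.
Attributable cases ≈ PN × (exposed cases) = 0.57014 × 621 ≈ 354.06.

about 354 cases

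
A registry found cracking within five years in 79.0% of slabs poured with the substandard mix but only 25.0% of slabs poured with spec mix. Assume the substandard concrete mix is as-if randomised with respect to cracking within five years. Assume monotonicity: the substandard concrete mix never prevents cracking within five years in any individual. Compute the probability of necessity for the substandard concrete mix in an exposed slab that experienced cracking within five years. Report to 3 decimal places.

PN ≈ 0.684

p₁ = 0.79, p₀ = 0.25.
Under exogeneity and monotonicity, PN = (p₁ − p₀) / p₁.
PN = (0.79 − 0.25) / 0.79 = 0.54 / 0.79 ≈ 0.6835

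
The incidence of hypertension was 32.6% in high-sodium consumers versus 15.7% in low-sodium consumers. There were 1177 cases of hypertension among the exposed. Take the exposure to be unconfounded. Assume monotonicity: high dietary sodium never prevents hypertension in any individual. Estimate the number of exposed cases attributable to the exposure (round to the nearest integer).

p₁ = 0.326, p₀ = 0.157.
PN = (p₁ − p₀)/p₁ = (0.326 − 0.157) / 0.326 ≈ 0.51840.
Attributable cases ≈ PN × (exposed cases) = 0.51840 × 1177 ≈ 610.16.

about 610 cases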